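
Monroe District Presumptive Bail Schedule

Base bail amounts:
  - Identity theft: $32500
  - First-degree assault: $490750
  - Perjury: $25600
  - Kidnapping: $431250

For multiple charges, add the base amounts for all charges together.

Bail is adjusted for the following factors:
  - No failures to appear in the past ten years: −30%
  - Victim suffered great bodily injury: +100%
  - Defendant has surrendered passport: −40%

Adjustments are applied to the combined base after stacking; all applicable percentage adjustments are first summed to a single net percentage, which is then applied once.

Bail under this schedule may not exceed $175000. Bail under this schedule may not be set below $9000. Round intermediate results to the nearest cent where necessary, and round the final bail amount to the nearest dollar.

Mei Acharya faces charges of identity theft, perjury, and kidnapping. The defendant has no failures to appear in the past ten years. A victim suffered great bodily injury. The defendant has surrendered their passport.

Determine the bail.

Base amounts from the schedule: identity theft $32500; perjury $25600; kidnapping $431250.
Stacking rule: sum of all bases. $32500 + $25600 + $431250 = $489350.
Net percentage adjustment: −30% +100% −40% = +30%. $489350 × 1.3 = $636155.
Result $636155 exceeds the maximum of $175000; bail is capped at $175000.
$175000 is at or above the $9000 minimum.

$175000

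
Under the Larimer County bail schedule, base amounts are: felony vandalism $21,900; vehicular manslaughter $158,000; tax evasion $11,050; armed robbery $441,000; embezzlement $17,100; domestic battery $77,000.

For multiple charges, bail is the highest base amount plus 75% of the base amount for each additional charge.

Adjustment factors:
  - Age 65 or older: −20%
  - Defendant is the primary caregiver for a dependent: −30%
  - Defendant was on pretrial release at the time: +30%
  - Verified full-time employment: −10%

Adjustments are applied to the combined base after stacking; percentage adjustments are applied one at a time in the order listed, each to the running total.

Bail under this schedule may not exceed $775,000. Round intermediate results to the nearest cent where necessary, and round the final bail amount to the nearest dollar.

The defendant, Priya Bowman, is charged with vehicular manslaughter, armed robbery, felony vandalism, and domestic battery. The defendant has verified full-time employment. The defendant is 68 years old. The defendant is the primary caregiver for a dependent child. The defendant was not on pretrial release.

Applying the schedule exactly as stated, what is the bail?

Base amounts from the schedule: vehicular manslaughter $158,000; armed robbery $441,000; felony vandalism $21,900; domestic battery $77,000.
Stacking rule: highest base plus 75% of each additional charge. Highest is armed robbery at $441,000. Additional: $158,000 × 75% = $118,500; $21,900 × 75% = $16,425; $77,000 × 75% = $57,750. Combined base = $441,000 + $192,675 = $633,675.
Age 65 or older (−20%): $633,675 × 0.8 = $506,940.
Defendant is the primary caregiver for a dependent (−30%): $506,940 × 0.7 = $354,858.
Verified full-time employment (−10%): $354,858 × 0.9 = $319,372.20.
$319,372.20 is within the $775,000 maximum.
Rounded to the nearest dollar: $319,372.

$319,372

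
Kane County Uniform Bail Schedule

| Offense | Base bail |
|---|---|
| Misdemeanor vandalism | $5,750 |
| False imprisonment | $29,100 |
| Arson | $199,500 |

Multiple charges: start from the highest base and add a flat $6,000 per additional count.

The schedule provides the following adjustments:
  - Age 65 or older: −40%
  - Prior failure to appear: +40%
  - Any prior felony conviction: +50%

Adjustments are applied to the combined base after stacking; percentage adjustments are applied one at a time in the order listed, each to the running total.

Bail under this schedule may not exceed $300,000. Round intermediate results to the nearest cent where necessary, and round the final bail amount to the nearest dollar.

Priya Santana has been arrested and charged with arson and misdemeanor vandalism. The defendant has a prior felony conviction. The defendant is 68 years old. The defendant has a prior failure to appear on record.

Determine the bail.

$258,930

Base amounts from the schedule: arson $199,500; misdemeanor vandalism $5,750.
Stacking rule: highest base plus $6,000 per additional charge. Highest is arson at $199,500; 1 additional charge → +$6,000. Combined base = $205,500.
Age 65 or older (−40%): $205,500 × 0.6 = $123,300.
Prior failure to appear (+40%): $123,300 × 1.4 = $172,620.
Any prior felony conviction (+50%): $172,620 × 1.5 = $258,930.
$258,930 is within the $300,000 maximum.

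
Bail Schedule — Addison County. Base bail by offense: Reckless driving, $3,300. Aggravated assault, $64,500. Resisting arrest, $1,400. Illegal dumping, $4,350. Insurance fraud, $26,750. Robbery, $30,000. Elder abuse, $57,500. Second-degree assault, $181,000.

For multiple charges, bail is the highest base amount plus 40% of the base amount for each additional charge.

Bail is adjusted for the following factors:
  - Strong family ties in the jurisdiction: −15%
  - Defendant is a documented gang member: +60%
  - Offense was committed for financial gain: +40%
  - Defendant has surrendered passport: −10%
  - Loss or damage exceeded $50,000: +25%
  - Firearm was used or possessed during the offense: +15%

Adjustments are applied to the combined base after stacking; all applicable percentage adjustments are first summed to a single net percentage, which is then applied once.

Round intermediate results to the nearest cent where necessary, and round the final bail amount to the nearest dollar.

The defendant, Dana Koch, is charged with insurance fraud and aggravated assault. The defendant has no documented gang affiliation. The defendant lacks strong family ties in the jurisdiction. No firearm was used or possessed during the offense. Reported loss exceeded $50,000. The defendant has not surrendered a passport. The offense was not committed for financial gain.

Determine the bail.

Base amounts from the schedule: insurance fraud $26,750; aggravated assault $64,500.
Stacking rule: highest base plus 40% of each additional charge. Highest is aggravated assault at $64,500. Additional: $26,750 × 40% = $10,700. Combined base = $64,500 + $10,700 = $75,200.
Loss or damage exceeded $50,000 (+25%): $75,200 × 1.25 = $94,000.

$94,000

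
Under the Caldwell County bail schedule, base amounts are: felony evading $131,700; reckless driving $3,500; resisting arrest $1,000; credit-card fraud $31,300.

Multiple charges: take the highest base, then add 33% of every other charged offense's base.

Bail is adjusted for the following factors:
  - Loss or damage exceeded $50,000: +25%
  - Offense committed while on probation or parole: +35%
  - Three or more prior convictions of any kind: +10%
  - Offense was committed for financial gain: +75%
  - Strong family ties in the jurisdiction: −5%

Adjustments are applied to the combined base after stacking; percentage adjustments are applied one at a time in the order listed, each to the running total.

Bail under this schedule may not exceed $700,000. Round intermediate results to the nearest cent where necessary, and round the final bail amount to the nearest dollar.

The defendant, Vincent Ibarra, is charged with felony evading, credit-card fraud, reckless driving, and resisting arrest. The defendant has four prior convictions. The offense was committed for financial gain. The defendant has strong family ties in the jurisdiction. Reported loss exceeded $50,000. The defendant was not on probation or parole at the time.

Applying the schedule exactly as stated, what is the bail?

Base amounts from the schedule: felony evading $131,700; credit-card fraud $31,300; reckless driving $3,500; resisting arrest $1,000.
Stacking rule: highest base plus 33% of each additional charge. Highest is felony evading at $131,700. Additional: $31,300 × 33% = $10,329; $3,500 × 33% = $1,155; $1,000 × 33% = $330. Combined base = $131,700 + $11,814 = $143,514.
Loss or damage exceeded $50,000 (+25%): $143,514 × 1.25 = $179,392.50.
Three or more prior convictions of any kind (+10%): $179,392.50 × 1.1 = $197,331.75.
Offense was committed for financial gain (+75%): $197,331.75 × 1.75 = $345,330.56.
Strong family ties in the jurisdiction (−5%): $345,330.56 × 0.95 = $328,064.03.
$328,064.03 is within the $700,000 maximum.
Rounded to the nearest dollar: $328,064.

$328,064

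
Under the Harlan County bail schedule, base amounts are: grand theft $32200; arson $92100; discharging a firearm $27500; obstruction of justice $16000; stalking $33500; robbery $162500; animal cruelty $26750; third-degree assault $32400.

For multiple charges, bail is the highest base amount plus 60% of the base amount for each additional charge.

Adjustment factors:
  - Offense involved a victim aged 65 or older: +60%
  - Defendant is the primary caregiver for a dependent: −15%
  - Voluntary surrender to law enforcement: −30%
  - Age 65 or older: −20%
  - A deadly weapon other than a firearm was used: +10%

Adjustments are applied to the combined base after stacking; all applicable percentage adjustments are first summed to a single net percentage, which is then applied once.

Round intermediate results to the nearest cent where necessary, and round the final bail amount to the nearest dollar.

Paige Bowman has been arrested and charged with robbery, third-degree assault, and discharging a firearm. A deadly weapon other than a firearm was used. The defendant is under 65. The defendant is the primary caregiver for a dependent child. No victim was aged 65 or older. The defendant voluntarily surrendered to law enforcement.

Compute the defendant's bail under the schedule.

$128986

Base amounts from the schedule: robbery $162500; third-degree assault $32400; discharging a firearm $27500.
Stacking rule: highest base plus 60% of each additional charge. Highest is robbery at $162500. Additional: $32400 × 60% = $19440; $27500 × 60% = $16500. Combined base = $162500 + $35940 = $198440.
Net percentage adjustment: −15% −30% +10% = −35%. $198440 × 0.65 = $128986.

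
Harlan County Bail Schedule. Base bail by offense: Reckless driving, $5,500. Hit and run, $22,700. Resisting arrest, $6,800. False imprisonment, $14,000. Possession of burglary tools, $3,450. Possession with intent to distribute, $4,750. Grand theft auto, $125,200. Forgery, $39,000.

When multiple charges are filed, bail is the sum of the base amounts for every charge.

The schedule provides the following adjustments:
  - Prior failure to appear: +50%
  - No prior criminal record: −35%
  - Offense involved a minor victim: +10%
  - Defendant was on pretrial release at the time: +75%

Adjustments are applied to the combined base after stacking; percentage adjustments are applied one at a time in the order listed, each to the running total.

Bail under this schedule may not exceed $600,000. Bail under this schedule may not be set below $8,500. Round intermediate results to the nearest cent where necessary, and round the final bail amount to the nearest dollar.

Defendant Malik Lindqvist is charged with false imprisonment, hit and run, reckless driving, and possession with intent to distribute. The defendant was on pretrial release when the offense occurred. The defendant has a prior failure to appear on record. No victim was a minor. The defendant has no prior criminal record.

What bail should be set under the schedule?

$80,108

Base amounts from the schedule: false imprisonment $14,000; hit and run $22,700; reckless driving $5,500; possession with intent to distribute $4,750.
Stacking rule: sum of all bases. $14,000 + $22,700 + $5,500 + $4,750 = $46,950.
Prior failure to appear (+50%): $46,950 × 1.5 = $70,425.
No prior criminal record (−35%): $70,425 × 0.65 = $45,776.25.
Defendant was on pretrial release at the time (+75%): $45,776.25 × 1.75 = $80,108.44.
$80,108.44 is within the $600,000 maximum.
$80,108.44 is at or above the $8,500 minimum.
Rounded to the nearest dollar: $80,108.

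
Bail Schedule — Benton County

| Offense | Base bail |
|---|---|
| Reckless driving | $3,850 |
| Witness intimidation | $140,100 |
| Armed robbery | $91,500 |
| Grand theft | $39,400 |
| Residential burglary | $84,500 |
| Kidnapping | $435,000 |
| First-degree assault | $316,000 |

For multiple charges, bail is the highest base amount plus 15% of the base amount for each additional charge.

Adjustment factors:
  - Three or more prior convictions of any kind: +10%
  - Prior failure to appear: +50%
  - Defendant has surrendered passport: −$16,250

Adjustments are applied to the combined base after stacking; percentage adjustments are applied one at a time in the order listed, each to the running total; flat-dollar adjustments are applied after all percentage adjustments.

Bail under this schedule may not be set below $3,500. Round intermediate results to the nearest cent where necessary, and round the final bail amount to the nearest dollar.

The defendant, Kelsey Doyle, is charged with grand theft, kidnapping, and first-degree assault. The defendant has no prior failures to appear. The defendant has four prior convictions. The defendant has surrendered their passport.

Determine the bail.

Base amounts from the schedule: grand theft $39,400; kidnapping $435,000; first-degree assault $316,000.
Stacking rule: highest base plus 15% of each additional charge. Highest is kidnapping at $435,000. Additional: $39,400 × 15% = $5,910; $316,000 × 15% = $47,400. Combined base = $435,000 + $53,310 = $488,310.
Three or more prior convictions of any kind (+10%): $488,310 × 1.1 = $537,141.
Defendant has surrendered passport (−$16,250 flat): $537,141 − $16,250 = $520,891.
$520,891 is at or above the $3,500 minimum.

$520,891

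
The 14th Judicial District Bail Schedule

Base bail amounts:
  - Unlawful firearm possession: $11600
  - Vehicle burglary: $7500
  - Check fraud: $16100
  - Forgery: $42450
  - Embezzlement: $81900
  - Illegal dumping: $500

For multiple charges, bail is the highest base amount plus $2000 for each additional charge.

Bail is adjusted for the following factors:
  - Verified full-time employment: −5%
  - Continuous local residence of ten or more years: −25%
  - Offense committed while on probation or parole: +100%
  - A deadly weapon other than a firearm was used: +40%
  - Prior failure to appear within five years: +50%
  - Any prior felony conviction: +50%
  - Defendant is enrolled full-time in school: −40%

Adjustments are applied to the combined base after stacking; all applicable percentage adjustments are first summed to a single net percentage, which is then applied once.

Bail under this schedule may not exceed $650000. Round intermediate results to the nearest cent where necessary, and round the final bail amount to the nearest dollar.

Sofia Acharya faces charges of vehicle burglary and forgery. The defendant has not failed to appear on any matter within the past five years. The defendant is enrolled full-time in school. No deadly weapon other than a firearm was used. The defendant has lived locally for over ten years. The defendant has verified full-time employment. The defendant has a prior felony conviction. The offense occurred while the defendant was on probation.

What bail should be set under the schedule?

Base amounts from the schedule: vehicle burglary $7500; forgery $42450.
Stacking rule: highest base plus $2000 per additional charge. Highest is forgery at $42450; 1 additional charge → +$2000. Combined base = $44450.
Net percentage adjustment: −5% −25% +100% +50% −40% = +80%. $44450 × 1.8 = $80010.
$80010 is within the $650000 maximum.

$80010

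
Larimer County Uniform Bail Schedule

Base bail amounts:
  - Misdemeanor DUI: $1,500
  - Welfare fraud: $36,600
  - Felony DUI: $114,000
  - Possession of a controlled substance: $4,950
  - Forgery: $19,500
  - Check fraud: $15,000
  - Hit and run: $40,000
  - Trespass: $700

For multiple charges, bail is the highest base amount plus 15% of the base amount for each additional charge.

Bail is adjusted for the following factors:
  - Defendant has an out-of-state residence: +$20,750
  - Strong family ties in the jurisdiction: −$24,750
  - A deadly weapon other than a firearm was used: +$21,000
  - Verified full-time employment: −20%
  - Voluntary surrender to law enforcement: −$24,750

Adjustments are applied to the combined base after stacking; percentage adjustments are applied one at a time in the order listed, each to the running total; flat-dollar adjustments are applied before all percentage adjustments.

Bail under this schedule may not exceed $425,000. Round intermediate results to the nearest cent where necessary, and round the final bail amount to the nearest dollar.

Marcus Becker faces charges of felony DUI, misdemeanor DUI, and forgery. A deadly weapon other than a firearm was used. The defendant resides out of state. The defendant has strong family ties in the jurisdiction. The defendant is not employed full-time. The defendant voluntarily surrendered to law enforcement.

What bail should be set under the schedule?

$109,400

Base amounts from the schedule: felony DUI $114,000; misdemeanor DUI $1,500; forgery $19,500.
Stacking rule: highest base plus 15% of each additional charge. Highest is felony DUI at $114,000. Additional: $1,500 × 15% = $225; $19,500 × 15% = $2,925. Combined base = $114,000 + $3,150 = $117,150.
Defendant has an out-of-state residence (+$20,750 flat): $117,150 + $20,750 = $137,900.
Strong family ties in the jurisdiction (−$24,750 flat): $137,900 − $24,750 = $113,150.
A deadly weapon other than a firearm was used (+$21,000 flat): $113,150 + $21,000 = $134,150.
Voluntary surrender to law enforcement (−$24,750 flat): $134,150 − $24,750 = $109,400.
$109,400 is within the $425,000 maximum.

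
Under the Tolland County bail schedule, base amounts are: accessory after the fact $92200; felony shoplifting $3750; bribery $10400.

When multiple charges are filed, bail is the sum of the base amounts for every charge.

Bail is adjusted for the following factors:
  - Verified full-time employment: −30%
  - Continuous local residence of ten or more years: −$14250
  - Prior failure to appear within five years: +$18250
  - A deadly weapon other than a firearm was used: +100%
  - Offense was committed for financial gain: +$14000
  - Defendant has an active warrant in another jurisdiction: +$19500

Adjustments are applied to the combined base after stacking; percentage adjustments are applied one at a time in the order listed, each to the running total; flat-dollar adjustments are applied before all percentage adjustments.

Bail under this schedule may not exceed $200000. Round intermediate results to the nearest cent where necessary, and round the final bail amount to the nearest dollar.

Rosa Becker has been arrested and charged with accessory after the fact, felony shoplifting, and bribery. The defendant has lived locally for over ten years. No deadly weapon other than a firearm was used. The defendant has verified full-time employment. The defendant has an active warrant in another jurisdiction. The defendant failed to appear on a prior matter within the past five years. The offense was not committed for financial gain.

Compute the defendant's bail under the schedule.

Base amounts from the schedule: accessory after the fact $92200; felony shoplifting $3750; bribery $10400.
Stacking rule: sum of all bases. $92200 + $3750 + $10400 = $106350.
Continuous local residence of ten or more years (−$14250 flat): $106350 − $14250 = $92100.
Prior failure to appear within five years (+$18250 flat): $92100 + $18250 = $110350.
Defendant has an active warrant in another jurisdiction (+$19500 flat): $110350 + $19500 = $129850.
Verified full-time employment (−30%): $129850 × 0.7 = $90895.
$90895 is within the $200000 maximum.

$90895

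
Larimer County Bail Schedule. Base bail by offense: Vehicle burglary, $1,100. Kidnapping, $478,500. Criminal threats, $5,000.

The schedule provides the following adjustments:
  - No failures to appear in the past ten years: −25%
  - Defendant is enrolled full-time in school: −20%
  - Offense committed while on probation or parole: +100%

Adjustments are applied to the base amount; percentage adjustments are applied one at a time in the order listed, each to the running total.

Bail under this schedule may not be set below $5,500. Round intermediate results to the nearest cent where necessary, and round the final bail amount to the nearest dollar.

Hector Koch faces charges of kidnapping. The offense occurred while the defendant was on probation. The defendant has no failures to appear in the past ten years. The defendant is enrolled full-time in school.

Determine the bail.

$574,200

Base amounts from the schedule: kidnapping $478,500.
Single charge. Combined base = $478,500.
No failures to appear in the past ten years (−25%): $478,500 × 0.75 = $358,875.
Defendant is enrolled full-time in school (−20%): $358,875 × 0.8 = $287,100.
Offense committed while on probation or parole (+100%): $287,100 × 2 = $574,200.
$574,200 is at or above the $5,500 minimum.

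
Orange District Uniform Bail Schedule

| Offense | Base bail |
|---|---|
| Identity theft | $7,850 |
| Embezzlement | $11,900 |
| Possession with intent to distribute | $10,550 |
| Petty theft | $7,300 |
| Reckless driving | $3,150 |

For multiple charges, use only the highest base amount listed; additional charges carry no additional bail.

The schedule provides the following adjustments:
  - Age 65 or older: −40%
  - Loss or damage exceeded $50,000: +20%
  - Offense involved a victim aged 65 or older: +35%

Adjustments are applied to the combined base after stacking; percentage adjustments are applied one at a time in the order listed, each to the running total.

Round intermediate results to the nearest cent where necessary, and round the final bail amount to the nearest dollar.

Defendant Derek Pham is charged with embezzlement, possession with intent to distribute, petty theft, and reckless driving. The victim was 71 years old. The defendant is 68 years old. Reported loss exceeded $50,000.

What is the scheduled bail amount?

Base amounts from the schedule: embezzlement $11,900; possession with intent to distribute $10,550; petty theft $7,300; reckless driving $3,150.
Stacking rule: use the highest base only. Highest is embezzlement at $11,900. Combined base = $11,900.
Age 65 or older (−40%): $11,900 × 0.6 = $7,140.
Loss or damage exceeded $50,000 (+20%): $7,140 × 1.2 = $8,568.
Offense involved a victim aged 65 or older (+35%): $8,568 × 1.35 = $11,566.80.
Rounded to the nearest dollar: $11,567.

$11,567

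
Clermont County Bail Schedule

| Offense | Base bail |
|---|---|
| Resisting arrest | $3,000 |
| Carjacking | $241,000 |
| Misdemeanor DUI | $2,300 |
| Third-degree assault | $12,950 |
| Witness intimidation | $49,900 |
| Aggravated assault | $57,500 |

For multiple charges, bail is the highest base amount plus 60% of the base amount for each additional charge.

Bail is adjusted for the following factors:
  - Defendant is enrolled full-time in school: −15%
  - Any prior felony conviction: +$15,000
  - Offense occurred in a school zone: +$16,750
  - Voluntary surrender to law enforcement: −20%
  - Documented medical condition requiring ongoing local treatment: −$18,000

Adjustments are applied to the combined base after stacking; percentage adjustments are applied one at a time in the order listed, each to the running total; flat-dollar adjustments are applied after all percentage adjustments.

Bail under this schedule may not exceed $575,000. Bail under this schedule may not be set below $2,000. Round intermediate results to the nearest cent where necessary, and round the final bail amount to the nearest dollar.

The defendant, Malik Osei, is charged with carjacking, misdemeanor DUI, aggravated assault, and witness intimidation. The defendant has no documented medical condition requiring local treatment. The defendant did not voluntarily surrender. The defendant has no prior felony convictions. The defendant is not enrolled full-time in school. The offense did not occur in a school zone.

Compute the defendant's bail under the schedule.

$306,820

Base amounts from the schedule: carjacking $241,000; misdemeanor DUI $2,300; aggravated assault $57,500; witness intimidation $49,900.
Stacking rule: highest base plus 60% of each additional charge. Highest is carjacking at $241,000. Additional: $2,300 × 60% = $1,380; $57,500 × 60% = $34,500; $49,900 × 60% = $29,940. Combined base = $241,000 + $65,820 = $306,820.
No adjustment factors apply to this defendant.
$306,820 is within the $575,000 maximum.
$306,820 is at or above the $2,000 minimum.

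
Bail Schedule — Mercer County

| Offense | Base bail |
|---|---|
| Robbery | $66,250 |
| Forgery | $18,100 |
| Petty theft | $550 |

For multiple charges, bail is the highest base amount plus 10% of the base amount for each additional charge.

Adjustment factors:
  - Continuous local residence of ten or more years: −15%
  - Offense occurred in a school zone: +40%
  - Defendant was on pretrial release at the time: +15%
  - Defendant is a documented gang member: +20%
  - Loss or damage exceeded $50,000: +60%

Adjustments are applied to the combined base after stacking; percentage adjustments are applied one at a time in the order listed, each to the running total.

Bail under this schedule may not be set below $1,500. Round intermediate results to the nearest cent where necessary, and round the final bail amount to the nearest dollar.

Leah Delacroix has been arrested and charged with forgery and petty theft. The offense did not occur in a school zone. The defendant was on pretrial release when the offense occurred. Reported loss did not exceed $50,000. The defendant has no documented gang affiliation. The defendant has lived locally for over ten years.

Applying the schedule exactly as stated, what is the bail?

$17,747

Base amounts from the schedule: forgery $18,100; petty theft $550.
Stacking rule: highest base plus 10% of each additional charge. Highest is forgery at $18,100. Additional: $550 × 10% = $55. Combined base = $18,100 + $55 = $18,155.
Continuous local residence of ten or more years (−15%): $18,155 × 0.85 = $15,431.75.
Defendant was on pretrial release at the time (+15%): $15,431.75 × 1.15 = $17,746.51.
$17,746.51 is at or above the $1,500 minimum.
Rounded to the nearest dollar: $17,747.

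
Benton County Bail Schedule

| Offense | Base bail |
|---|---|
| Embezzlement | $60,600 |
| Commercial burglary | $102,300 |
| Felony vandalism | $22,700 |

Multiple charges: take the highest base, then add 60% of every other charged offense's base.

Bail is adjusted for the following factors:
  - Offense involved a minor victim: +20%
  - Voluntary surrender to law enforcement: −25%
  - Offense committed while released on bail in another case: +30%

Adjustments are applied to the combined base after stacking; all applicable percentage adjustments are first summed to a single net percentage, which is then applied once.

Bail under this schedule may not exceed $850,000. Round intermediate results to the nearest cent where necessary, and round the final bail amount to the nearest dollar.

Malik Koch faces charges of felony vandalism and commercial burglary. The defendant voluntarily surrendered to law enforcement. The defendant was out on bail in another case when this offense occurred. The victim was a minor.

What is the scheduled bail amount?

Base amounts from the schedule: felony vandalism $22,700; commercial burglary $102,300.
Stacking rule: highest base plus 60% of each additional charge. Highest is commercial burglary at $102,300. Additional: $22,700 × 60% = $13,620. Combined base = $102,300 + $13,620 = $115,920.
Net percentage adjustment: +20% −25% +30% = +25%. $115,920 × 1.25 = $144,900.
$144,900 is within the $850,000 maximum.

$144,900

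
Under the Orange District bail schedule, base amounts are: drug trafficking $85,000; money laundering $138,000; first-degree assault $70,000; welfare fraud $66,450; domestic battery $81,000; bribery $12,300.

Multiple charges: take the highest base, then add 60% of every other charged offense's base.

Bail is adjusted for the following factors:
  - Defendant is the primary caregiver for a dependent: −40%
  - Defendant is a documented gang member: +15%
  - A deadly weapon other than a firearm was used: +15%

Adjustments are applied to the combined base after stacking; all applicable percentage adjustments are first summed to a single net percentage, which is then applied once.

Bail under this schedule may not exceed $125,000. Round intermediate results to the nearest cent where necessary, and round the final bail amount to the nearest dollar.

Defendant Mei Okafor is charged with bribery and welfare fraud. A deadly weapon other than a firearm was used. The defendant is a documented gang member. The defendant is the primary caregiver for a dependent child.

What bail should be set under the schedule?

Base amounts from the schedule: bribery $12,300; welfare fraud $66,450.
Stacking rule: highest base plus 60% of each additional charge. Highest is welfare fraud at $66,450. Additional: $12,300 × 60% = $7,380. Combined base = $66,450 + $7,380 = $73,830.
Net percentage adjustment: −40% +15% +15% = −10%. $73,830 × 0.9 = $66,447.
$66,447 is within the $125,000 maximum.

$66,447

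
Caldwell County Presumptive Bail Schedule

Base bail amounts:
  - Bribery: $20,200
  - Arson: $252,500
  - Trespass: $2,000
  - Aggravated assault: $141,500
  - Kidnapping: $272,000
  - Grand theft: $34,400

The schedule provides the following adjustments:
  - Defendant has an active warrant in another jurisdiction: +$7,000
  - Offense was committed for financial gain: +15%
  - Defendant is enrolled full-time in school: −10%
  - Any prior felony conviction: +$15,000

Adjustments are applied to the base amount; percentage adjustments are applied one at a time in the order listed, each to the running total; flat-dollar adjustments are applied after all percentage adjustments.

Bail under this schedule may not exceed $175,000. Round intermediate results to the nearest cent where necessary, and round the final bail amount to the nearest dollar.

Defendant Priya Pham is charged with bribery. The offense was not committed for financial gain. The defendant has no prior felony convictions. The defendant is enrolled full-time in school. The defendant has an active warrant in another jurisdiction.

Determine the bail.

$25,180

Base amounts from the schedule: bribery $20,200.
Single charge. Combined base = $20,200.
Defendant is enrolled full-time in school (−10%): $20,200 × 0.9 = $18,180.
Defendant has an active warrant in another jurisdiction (+$7,000 flat): $18,180 + $7,000 = $25,180.
$25,180 is within the $175,000 maximum.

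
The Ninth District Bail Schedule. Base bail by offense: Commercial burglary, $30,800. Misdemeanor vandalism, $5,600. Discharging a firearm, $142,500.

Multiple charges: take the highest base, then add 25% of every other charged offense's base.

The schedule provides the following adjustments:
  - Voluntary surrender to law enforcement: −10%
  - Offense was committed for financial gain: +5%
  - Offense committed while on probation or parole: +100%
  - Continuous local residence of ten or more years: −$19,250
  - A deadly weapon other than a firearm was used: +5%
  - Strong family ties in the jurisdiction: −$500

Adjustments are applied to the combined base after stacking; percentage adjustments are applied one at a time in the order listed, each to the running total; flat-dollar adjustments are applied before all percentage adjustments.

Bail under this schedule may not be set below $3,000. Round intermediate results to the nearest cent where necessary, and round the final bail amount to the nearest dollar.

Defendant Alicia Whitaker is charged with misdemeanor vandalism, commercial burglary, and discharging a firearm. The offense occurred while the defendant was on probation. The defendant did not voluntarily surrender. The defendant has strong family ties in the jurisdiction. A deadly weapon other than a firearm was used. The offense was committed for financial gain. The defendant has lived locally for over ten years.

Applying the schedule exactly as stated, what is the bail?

$290,729

Base amounts from the schedule: misdemeanor vandalism $5,600; commercial burglary $30,800; discharging a firearm $142,500.
Stacking rule: highest base plus 25% of each additional charge. Highest is discharging a firearm at $142,500. Additional: $5,600 × 25% = $1,400; $30,800 × 25% = $7,700. Combined base = $142,500 + $9,100 = $151,600.
Continuous local residence of ten or more years (−$19,250 flat): $151,600 − $19,250 = $132,350.
Strong family ties in the jurisdiction (−$500 flat): $132,350 − $500 = $131,850.
Offense was committed for financial gain (+5%): $131,850 × 1.05 = $138,442.50.
Offense committed while on probation or parole (+100%): $138,442.50 × 2 = $276,885.
A deadly weapon other than a firearm was used (+5%): $276,885 × 1.05 = $290,729.25.
$290,729.25 is at or above the $3,000 minimum.
Rounded to the nearest dollar: $290,729.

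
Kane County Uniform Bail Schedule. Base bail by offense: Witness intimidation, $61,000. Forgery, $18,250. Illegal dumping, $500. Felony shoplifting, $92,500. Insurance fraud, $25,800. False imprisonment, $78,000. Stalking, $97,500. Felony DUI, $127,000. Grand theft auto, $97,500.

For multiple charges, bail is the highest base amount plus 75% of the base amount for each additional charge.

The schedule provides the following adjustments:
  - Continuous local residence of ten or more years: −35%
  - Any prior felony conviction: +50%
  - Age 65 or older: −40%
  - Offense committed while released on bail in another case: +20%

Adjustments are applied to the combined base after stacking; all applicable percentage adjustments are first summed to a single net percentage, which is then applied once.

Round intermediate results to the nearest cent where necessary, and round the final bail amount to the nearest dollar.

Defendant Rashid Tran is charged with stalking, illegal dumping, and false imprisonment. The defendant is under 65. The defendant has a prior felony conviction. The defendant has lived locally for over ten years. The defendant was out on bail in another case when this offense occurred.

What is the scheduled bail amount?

$211,106

Base amounts from the schedule: stalking $97,500; illegal dumping $500; false imprisonment $78,000.
Stacking rule: highest base plus 75% of each additional charge. Highest is stalking at $97,500. Additional: $500 × 75% = $375; $78,000 × 75% = $58,500. Combined base = $97,500 + $58,875 = $156,375.
Net percentage adjustment: −35% +50% +20% = +35%. $156,375 × 1.35 = $211,106.25.
Rounded to the nearest dollar: $211,106.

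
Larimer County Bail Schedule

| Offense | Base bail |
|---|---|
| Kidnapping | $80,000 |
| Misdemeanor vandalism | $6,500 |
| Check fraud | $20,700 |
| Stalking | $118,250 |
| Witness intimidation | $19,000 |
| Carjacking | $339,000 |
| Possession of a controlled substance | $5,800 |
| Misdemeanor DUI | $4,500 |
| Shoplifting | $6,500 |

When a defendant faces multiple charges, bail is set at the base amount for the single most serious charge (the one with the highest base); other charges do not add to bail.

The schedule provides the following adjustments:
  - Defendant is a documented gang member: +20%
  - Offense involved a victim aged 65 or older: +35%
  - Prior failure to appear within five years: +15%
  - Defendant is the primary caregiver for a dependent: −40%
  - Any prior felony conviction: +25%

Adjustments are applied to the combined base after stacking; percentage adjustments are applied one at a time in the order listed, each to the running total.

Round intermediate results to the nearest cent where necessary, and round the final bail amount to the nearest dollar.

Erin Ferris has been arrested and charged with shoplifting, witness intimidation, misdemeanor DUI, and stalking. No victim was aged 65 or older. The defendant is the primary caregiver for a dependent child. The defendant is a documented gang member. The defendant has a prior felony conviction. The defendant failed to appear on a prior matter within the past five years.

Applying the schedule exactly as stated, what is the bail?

$122,389

Base amounts from the schedule: shoplifting $6,500; witness intimidation $19,000; misdemeanor DUI $4,500; stalking $118,250.
Stacking rule: use the highest base only. Highest is stalking at $118,250. Combined base = $118,250.
Defendant is a documented gang member (+20%): $118,250 × 1.2 = $141,900.
Prior failure to appear within five years (+15%): $141,900 × 1.15 = $163,185.
Defendant is the primary caregiver for a dependent (−40%): $163,185 × 0.6 = $97,911.
Any prior felony conviction (+25%): $97,911 × 1.25 = $122,388.75.
Rounded to the nearest dollar: $122,389.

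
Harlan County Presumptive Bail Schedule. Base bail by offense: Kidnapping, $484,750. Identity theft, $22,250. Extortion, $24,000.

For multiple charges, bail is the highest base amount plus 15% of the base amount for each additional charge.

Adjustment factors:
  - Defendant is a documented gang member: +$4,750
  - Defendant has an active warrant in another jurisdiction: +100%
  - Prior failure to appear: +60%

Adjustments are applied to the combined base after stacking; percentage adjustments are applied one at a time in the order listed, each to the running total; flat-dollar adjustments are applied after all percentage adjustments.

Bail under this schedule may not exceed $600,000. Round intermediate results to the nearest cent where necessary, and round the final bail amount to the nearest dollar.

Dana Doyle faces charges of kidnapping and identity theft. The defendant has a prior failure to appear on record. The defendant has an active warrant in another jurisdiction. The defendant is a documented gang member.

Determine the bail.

Base amounts from the schedule: kidnapping $484,750; identity theft $22,250.
Stacking rule: highest base plus 15% of each additional charge. Highest is kidnapping at $484,750. Additional: $22,250 × 15% = $3,337.50. Combined base = $484,750 + $3,337.50 = $488,087.50.
Defendant has an active warrant in another jurisdiction (+100%): $488,087.50 × 2 = $976,175.
Prior failure to appear (+60%): $976,175 × 1.6 = $1,561,880.
Defendant is a documented gang member (+$4,750 flat): $1,561,880 + $4,750 = $1,566,630.
Result $1,566,630 exceeds the maximum of $600,000; bail is capped at $600,000.

$600,000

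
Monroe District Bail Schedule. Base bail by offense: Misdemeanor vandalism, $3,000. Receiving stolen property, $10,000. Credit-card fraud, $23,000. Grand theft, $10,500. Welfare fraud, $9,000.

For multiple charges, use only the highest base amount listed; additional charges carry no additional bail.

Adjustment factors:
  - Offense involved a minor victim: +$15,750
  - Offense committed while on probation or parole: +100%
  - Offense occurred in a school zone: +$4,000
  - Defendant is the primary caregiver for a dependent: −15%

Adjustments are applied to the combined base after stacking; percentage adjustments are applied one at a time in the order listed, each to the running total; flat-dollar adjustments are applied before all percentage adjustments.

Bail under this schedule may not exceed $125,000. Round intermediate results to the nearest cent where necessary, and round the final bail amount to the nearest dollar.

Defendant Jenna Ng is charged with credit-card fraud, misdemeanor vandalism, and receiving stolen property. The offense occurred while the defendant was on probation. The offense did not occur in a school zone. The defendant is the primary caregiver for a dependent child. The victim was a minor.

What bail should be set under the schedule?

$65,875

Base amounts from the schedule: credit-card fraud $23,000; misdemeanor vandalism $3,000; receiving stolen property $10,000.
Stacking rule: use the highest base only. Highest is credit-card fraud at $23,000. Combined base = $23,000.
Offense involved a minor victim (+$15,750 flat): $23,000 + $15,750 = $38,750.
Offense committed while on probation or parole (+100%): $38,750 × 2 = $77,500.
Defendant is the primary caregiver for a dependent (−15%): $77,500 × 0.85 = $65,875.
$65,875 is within the $125,000 maximum.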